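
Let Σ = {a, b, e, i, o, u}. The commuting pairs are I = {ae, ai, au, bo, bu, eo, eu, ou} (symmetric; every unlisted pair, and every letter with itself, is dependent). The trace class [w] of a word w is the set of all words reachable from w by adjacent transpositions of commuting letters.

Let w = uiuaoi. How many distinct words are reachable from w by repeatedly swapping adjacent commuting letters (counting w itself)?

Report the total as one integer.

7

drop 0:u onto floor
drop 1:i onto {0:u}
drop 2:u onto {1:i}
drop 3:a onto floor
drop 4:o onto {1:i, 3:a}
drop 5:i onto {2:u, 4:o}
ground layer = {0:u, 3:a}
drop-orders for the pieces not yet dropped (sum over which currently-grounded one goes next):
  1 to go: {5} 1
  2 to go: {2,5} 1  {4,5} 1
  3 to go: {2,4,5} 2  {3,4,5} 1
  4 to go: {1,2,4,5} 2  {2,3,4,5} 3
  if 0:u drops first: 5 orders
  if 3:a drops first: 2 orders
heap linearizations: 7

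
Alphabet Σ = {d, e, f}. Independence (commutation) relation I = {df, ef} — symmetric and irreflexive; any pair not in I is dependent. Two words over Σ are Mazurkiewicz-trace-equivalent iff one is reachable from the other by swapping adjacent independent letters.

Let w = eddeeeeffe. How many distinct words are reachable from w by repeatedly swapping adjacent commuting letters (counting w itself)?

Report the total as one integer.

45

drop 0:e onto floor
drop 1:d onto {0:e}
drop 2:d onto {1:d}
drop 3:e onto {2:d}
drop 4:e onto {3:e}
drop 5:e onto {4:e}
drop 6:e onto {5:e}
drop 7:f onto floor
drop 8:f onto {7:f}
drop 9:e onto {6:e}
ground layer = {0:e, 7:f}
drop-orders for the pieces not yet dropped (sum over which currently-grounded one goes next):
  1 to go: {8} 1  {9} 1
  2 to go: {6,9} 1  {7,8} 1  {8,9} 2
  3 to go: {5,6,9} 1  {6,8,9} 3  {7,8,9} 3
  4 to go: {4,5,6,9} 1  {5,6,8,9} 4  {6,7,8,9} 6
  5 to go: {3,4,5,6,9} 1  {4,5,6,8,9} 5  {5,6,7,8,9} 10
  6 to go: {2,3,4,5,6,9} 1  {3,4,5,6,8,9} 6  {4,5,6,7,8,9} 15
  7 to go: {1,2,3,4,5,6,9} 1  {2,3,4,5,6,8,9} 7  {3,4,5,6,7,8,9} 21
  8 to go: {0,1,2,3,4,5,6,9} 1  {1,2,3,4,5,6,8,9} 8  {2,3,4,5,6,7,8,9} 28
  if 0:e drops first: 36 orders
  if 7:f drops first: 9 orders
heap linearizations: 45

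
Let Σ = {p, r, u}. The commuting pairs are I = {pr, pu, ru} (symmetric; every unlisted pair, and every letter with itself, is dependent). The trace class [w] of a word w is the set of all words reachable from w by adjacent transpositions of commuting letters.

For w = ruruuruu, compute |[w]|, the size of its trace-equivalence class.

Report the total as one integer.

drop 0:r onto floor
drop 1:u onto floor
drop 2:r onto {0:r}
drop 3:u onto {1:u}
drop 4:u onto {3:u}
drop 5:r onto {2:r}
drop 6:u onto {4:u}
drop 7:u onto {6:u}
ground layer = {0:r, 1:u}
drop-orders for the pieces not yet dropped (sum over which currently-grounded one goes next):
  1 to go: {5} 1  {7} 1
  2 to go: {2,5} 1  {5,7} 2  {6,7} 1
  3 to go: {0,2,5} 1  {2,5,7} 3  {4,6,7} 1  {5,6,7} 3
  4 to go: {0,2,5,7} 4  {2,5,6,7} 6  {3,4,6,7} 1  {4,5,6,7} 4
  5 to go: {0,2,5,6,7} 10  {1,3,4,6,7} 1  {2,4,5,6,7} 10  {3,4,5,6,7} 5
  6 to go: {0,2,4,5,6,7} 20  {1,3,4,5,6,7} 6  {2,3,4,5,6,7} 15
  if 0:r drops first: 21 orders
  if 1:u drops first: 35 orders
heap linearizations: 56

56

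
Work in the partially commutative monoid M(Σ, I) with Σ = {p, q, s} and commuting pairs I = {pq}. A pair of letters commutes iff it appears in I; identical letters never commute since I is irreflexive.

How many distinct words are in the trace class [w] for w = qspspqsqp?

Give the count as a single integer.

4

drop 0:q onto floor
drop 1:s onto {0:q}
drop 2:p onto {1:s}
drop 3:s onto {2:p}
drop 4:p onto {3:s}
drop 5:q onto {3:s}
drop 6:s onto {4:p, 5:q}
drop 7:q onto {6:s}
drop 8:p onto {6:s}
ground layer = {0:q}
drop-orders for the pieces not yet dropped (sum over which currently-grounded one goes next):
  1 to go: {7} 1  {8} 1
  2 to go: {7,8} 2
  3 to go: {6,7,8} 2
  4 to go: {4,6,7,8} 2  {5,6,7,8} 2
  5 to go: {4,5,6,7,8} 4
  6 to go: {3,4,5,6,7,8} 4
  7 to go: {2,3,4,5,6,7,8} 4
  if 0:q drops first: 4 orders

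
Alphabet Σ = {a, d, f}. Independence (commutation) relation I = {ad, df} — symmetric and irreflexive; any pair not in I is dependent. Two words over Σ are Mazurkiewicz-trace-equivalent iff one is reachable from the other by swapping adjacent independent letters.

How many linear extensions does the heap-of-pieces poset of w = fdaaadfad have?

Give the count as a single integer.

84

drop 0:f onto floor
drop 1:d onto floor
drop 2:a onto {0:f}
drop 3:a onto {2:a}
drop 4:a onto {3:a}
drop 5:d onto {1:d}
drop 6:f onto {4:a}
drop 7:a onto {6:f}
drop 8:d onto {5:d}
ground layer = {0:f, 1:d}
drop-orders for the pieces not yet dropped (sum over which currently-grounded one goes next):
  1 to go: {7} 1  {8} 1
  2 to go: {5,8} 1  {6,7} 1  {7,8} 2
  3 to go: {1,5,8} 1  {4,6,7} 1  {5,7,8} 3  {6,7,8} 3
  4 to go: {1,5,7,8} 4  {3,4,6,7} 1  {4,6,7,8} 4  {5,6,7,8} 6
  5 to go: {1,5,6,7,8} 10  {2,3,4,6,7} 1  {3,4,6,7,8} 5  {4,5,6,7,8} 10
  6 to go: {0,2,3,4,6,7} 1  {1,4,5,6,7,8} 20  {2,3,4,6,7,8} 6  {3,4,5,6,7,8} 15
  7 to go: {0,2,3,4,6,7,8} 7  {1,3,4,5,6,7,8} 35  {2,3,4,5,6,7,8} 21
  if 0:f drops first: 56 orders
  if 1:d drops first: 28 orders
heap linearizations: 84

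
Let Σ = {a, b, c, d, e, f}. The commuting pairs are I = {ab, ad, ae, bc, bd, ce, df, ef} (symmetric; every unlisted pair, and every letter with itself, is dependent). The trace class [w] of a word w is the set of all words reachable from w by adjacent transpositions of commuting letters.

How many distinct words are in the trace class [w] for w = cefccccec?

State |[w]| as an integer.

drop 0:c onto floor
drop 1:e onto floor
drop 2:f onto {0:c}
drop 3:c onto {2:f}
drop 4:c onto {3:c}
drop 5:c onto {4:c}
drop 6:c onto {5:c}
drop 7:e onto {1:e}
drop 8:c onto {6:c}
ground layer = {0:c, 1:e}
drop-orders for the pieces not yet dropped (sum over which currently-grounded one goes next):
  1 to go: {7} 1  {8} 1
  2 to go: {1,7} 1  {6,8} 1  {7,8} 2
  3 to go: {1,7,8} 3  {5,6,8} 1  {6,7,8} 3
  4 to go: {1,6,7,8} 6  {4,5,6,8} 1  {5,6,7,8} 4
  5 to go: {1,5,6,7,8} 10  {3,4,5,6,8} 1  {4,5,6,7,8} 5
  6 to go: {1,4,5,6,7,8} 15  {2,3,4,5,6,8} 1  {3,4,5,6,7,8} 6
  7 to go: {0,2,3,4,5,6,8} 1  {1,3,4,5,6,7,8} 21  {2,3,4,5,6,7,8} 7
  if 0:c drops first: 28 orders
  if 1:e drops first: 8 orders
heap linearizations: 36

36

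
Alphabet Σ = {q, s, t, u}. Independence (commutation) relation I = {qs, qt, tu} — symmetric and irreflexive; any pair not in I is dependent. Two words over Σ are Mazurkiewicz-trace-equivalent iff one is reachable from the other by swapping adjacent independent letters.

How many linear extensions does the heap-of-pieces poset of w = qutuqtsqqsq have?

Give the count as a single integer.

265

drop 0:q onto floor
drop 1:u onto {0:q}
drop 2:t onto floor
drop 3:u onto {1:u}
drop 4:q onto {3:u}
drop 5:t onto {2:t}
drop 6:s onto {3:u, 5:t}
drop 7:q onto {4:q}
drop 8:q onto {7:q}
drop 9:s onto {6:s}
drop 10:q onto {8:q}
ground layer = {0:q, 2:t}
drop-orders for the pieces not yet dropped (sum over which currently-grounded one goes next):
  1 to go: {9} 1  {10} 1
  2 to go: {6,9} 1  {8,10} 1  {9,10} 2
  3 to go: {5,6,9} 1  {6,9,10} 3  {7,8,10} 1  {8,9,10} 3
  4 to go: {2,5,6,9} 1  {4,7,8,10} 1  {5,6,9,10} 4  {6,8,9,10} 6  {7,8,9,10} 4
  5 to go: {2,5,6,9,10} 5  {4,7,8,9,10} 5  {5,6,8,9,10} 10  {6,7,8,9,10} 10
  6 to go: {2,5,6,8,9,10} 15  {4,6,7,8,9,10} 15  {5,6,7,8,9,10} 20
  7 to go: {2,5,6,7,8,9,10} 35  {3,4,6,7,8,9,10} 15  {4,5,6,7,8,9,10} 35
  8 to go: {1,3,4,6,7,8,9,10} 15  {2,4,5,6,7,8,9,10} 70  {3,4,5,6,7,8,9,10} 50
  9 to go: {0,1,3,4,6,7,8,9,10} 15  {1,3,4,5,6,7,8,9,10} 65  {2,3,4,5,6,7,8,9,10} 120
  if 0:q drops first: 185 orders
  if 2:t drops first: 80 orders
heap linearizations: 265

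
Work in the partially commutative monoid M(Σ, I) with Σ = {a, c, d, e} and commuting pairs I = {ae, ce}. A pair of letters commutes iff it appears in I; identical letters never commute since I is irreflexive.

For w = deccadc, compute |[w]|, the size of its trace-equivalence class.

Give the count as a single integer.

#0=d has no predecessor
#1=e depends on [0:d]
#2=c depends on [0:d]
#3=c depends on [2:c]
#4=a depends on [3:c]
#5=d depends on [1:e, 4:a]
#6=c depends on [5:d]
sources: [0:d]
N(rest) = Σ N(rest − s) over sources s of rest; N(one piece) = 1:
  size 1 → [6]=1
  size 2 → [5,6]=1
  size 3 → [1,5,6]=1  [4,5,6]=1
  size 4 → [1,4,5,6]=2  [3,4,5,6]=1
  size 5 → [1,3,4,5,6]=3  [2,3,4,5,6]=1
  first=0(d) contributes 4

4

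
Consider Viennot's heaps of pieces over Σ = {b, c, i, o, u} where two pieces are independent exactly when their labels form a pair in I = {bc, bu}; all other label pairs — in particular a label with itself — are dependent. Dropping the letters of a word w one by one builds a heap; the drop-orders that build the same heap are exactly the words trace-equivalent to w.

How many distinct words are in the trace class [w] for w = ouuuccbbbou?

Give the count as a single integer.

drop 0:o onto floor
drop 1:u onto {0:o}
drop 2:u onto {1:u}
drop 3:u onto {2:u}
drop 4:c onto {3:u}
drop 5:c onto {4:c}
drop 6:b onto {0:o}
drop 7:b onto {6:b}
drop 8:b onto {7:b}
drop 9:o onto {5:c, 8:b}
drop 10:u onto {9:o}
ground layer = {0:o}
drop-orders for the pieces not yet dropped (sum over which currently-grounded one goes next):
  1 to go: {10} 1
  2 to go: {9,10} 1
  3 to go: {5,9,10} 1  {8,9,10} 1
  4 to go: {4,5,9,10} 1  {5,8,9,10} 2  {7,8,9,10} 1
  5 to go: {3,4,5,9,10} 1  {4,5,8,9,10} 3  {5,7,8,9,10} 3  {6,7,8,9,10} 1
  6 to go: {2,3,4,5,9,10} 1  {3,4,5,8,9,10} 4  {4,5,7,8,9,10} 6  {5,6,7,8,9,10} 4
  7 to go: {1,2,3,4,5,9,10} 1  {2,3,4,5,8,9,10} 5  {3,4,5,7,8,9,10} 10  {4,5,6,7,8,9,10} 10
  8 to go: {1,2,3,4,5,8,9,10} 6  {2,3,4,5,7,8,9,10} 15  {3,4,5,6,7,8,9,10} 20
  9 to go: {1,2,3,4,5,7,8,9,10} 21  {2,3,4,5,6,7,8,9,10} 35
  if 0:o drops first: 56 orders

56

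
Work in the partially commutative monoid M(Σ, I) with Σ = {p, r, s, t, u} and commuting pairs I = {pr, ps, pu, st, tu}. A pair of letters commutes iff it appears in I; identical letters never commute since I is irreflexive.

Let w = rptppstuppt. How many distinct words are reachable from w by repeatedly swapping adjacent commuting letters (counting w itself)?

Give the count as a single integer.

drop 0:r onto floor
drop 1:p onto floor
drop 2:t onto {0:r, 1:p}
drop 3:p onto {2:t}
drop 4:p onto {3:p}
drop 5:s onto {0:r}
drop 6:t onto {4:p}
drop 7:u onto {5:s}
drop 8:p onto {6:t}
drop 9:p onto {8:p}
drop 10:t onto {9:p}
ground layer = {0:r, 1:p}
drop-orders for the pieces not yet dropped (sum over which currently-grounded one goes next):
  1 to go: {7} 1  {10} 1
  2 to go: {5,7} 1  {7,10} 2  {9,10} 1
  3 to go: {5,7,10} 3  {7,9,10} 3  {8,9,10} 1
  4 to go: {5,7,9,10} 6  {6,8,9,10} 1  {7,8,9,10} 4
  5 to go: {4,6,8,9,10} 1  {5,7,8,9,10} 10  {6,7,8,9,10} 5
  6 to go: {3,4,6,8,9,10} 1  {4,6,7,8,9,10} 6  {5,6,7,8,9,10} 15
  7 to go: {2,3,4,6,8,9,10} 1  {3,4,6,7,8,9,10} 7  {4,5,6,7,8,9,10} 21
  8 to go: {1,2,3,4,6,8,9,10} 1  {2,3,4,6,7,8,9,10} 8  {3,4,5,6,7,8,9,10} 28
  9 to go: {1,2,3,4,6,7,8,9,10} 9  {2,3,4,5,6,7,8,9,10} 36
  if 0:r drops first: 45 orders
  if 1:p drops first: 36 orders
heap linearizations: 81

81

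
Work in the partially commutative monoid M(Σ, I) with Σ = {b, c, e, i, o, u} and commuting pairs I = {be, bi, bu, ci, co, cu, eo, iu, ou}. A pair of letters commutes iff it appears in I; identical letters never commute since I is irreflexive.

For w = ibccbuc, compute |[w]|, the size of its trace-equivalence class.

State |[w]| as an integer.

piece 0:i — minimal
piece 1:b — minimal
piece 2:c rests on {1:b}
piece 3:c rests on {2:c}
piece 4:b rests on {3:c}
piece 5:u — minimal
piece 6:c rests on {4:b}
minimal pieces: {0:i, 1:b, 5:u}
ways to finish when only these pieces remain (= sum over removing one remaining piece with nothing left below it):
  1 left: {0}→1  {5}→1  {6}→1
  2 left: {0,5}→2  {0,6}→2  {4,6}→1  {5,6}→2
  3 left: {0,4,6}→3  {0,5,6}→6  {3,4,6}→1  {4,5,6}→3
  4 left: {0,3,4,6}→4  {0,4,5,6}→12  {2,3,4,6}→1  {3,4,5,6}→4
  5 left: {0,2,3,4,6}→5  {0,3,4,5,6}→20  {1,2,3,4,6}→1  {2,3,4,5,6}→5
  placing 0:i first → 6 extensions
  placing 1:b first → 30 extensions
  placing 5:u first → 6 extensions
total linear extensions = 42

42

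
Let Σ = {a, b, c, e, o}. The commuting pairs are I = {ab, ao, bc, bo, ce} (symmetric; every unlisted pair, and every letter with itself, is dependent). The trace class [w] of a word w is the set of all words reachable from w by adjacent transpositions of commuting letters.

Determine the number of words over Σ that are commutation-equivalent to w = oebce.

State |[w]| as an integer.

4

piece 0:o — minimal
piece 1:e rests on {0:o}
piece 2:b rests on {1:e}
piece 3:c rests on {0:o}
piece 4:e rests on {2:b}
minimal pieces: {0:o}
ways to finish when only these pieces remain (= sum over removing one remaining piece with nothing left below it):
  1 left: {3}→1  {4}→1
  2 left: {2,4}→1  {3,4}→2
  3 left: {1,2,4}→1  {2,3,4}→3
  placing 0:o first → 4 extensions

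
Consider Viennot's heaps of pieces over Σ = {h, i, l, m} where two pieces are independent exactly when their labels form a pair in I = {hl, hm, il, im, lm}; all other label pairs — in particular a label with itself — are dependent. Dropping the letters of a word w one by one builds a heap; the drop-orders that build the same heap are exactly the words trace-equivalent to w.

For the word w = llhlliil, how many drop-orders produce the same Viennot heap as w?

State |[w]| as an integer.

0(l) covers ∅
1(l) covers 0:l
2(h) covers ∅
3(l) covers 1:l
4(l) covers 3:l
5(i) covers 2:h
6(i) covers 5:i
7(l) covers 4:l
floor of heap: 0:l, 2:h
completions by unplaced set U, small U first (add the entries for U minus each lowest piece of U):
  |U|=1: {6}:1  {7}:1
  |U|=2: {4,7}:1  {5,6}:1  {6,7}:2
  |U|=3: {2,5,6}:1  {3,4,7}:1  {4,6,7}:3  {5,6,7}:3
  |U|=4: {1,3,4,7}:1  {2,5,6,7}:4  {3,4,6,7}:4  {4,5,6,7}:6
  |U|=5: {0,1,3,4,7}:1  {1,3,4,6,7}:5  {2,4,5,6,7}:10  {3,4,5,6,7}:10
  |U|=6: {0,1,3,4,6,7}:6  {1,3,4,5,6,7}:15  {2,3,4,5,6,7}:20
  start at 0(l): 35
  start at 2(h): 21
sum over floor = 56

56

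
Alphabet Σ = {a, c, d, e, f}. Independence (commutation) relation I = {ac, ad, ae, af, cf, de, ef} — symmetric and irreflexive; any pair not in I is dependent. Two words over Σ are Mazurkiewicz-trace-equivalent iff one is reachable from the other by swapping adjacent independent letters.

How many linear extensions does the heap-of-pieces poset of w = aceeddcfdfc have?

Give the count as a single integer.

0(a) covers ∅
1(c) covers ∅
2(e) covers 1:c
3(e) covers 2:e
4(d) covers 1:c
5(d) covers 4:d
6(c) covers 3:e, 5:d
7(f) covers 5:d
8(d) covers 6:c, 7:f
9(f) covers 8:d
10(c) covers 8:d
floor of heap: 0:a, 1:c
completions by unplaced set U, small U first (add the entries for U minus each lowest piece of U):
  |U|=1: {0}:1  {9}:1  {10}:1
  |U|=2: {0,9}:2  {0,10}:2  {9,10}:2
  |U|=3: {0,9,10}:6  {8,9,10}:2
  |U|=4: {0,8,9,10}:8  {6,8,9,10}:2  {7,8,9,10}:2
  |U|=5: {0,6,8,9,10}:10  {0,7,8,9,10}:10  {3,6,8,9,10}:2  {6,7,8,9,10}:4
  |U|=6: {0,3,6,8,9,10}:12  {0,6,7,8,9,10}:24  {2,3,6,8,9,10}:2  {3,6,7,8,9,10}:6  {5,6,7,8,9,10}:4
  |U|=7: {0,2,3,6,8,9,10}:14  {0,3,6,7,8,9,10}:42  {0,5,6,7,8,9,10}:28  {2,3,6,7,8,9,10}:8  {3,5,6,7,8,9,10}:10  {4,5,6,7,8,9,10}:4
  |U|=8: {0,2,3,6,7,8,9,10}:64  {0,3,5,6,7,8,9,10}:80  {0,4,5,6,7,8,9,10}:32  {2,3,5,6,7,8,9,10}:18  {3,4,5,6,7,8,9,10}:14
  |U|=9: {0,2,3,5,6,7,8,9,10}:162  {0,3,4,5,6,7,8,9,10}:126  {2,3,4,5,6,7,8,9,10}:32
  start at 0(a): 32
  start at 1(c): 320
sum over floor = 352

352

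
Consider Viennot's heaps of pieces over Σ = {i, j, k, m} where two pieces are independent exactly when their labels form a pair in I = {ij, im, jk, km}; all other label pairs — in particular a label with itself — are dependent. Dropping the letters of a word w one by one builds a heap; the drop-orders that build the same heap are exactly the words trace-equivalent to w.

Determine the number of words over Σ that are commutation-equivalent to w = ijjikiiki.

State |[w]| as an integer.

drop 0:i onto floor
drop 1:j onto floor
drop 2:j onto {1:j}
drop 3:i onto {0:i}
drop 4:k onto {3:i}
drop 5:i onto {4:k}
drop 6:i onto {5:i}
drop 7:k onto {6:i}
drop 8:i onto {7:k}
ground layer = {0:i, 1:j}
drop-orders for the pieces not yet dropped (sum over which currently-grounded one goes next):
  1 to go: {2} 1  {8} 1
  2 to go: {1,2} 1  {2,8} 2  {7,8} 1
  3 to go: {1,2,8} 3  {2,7,8} 3  {6,7,8} 1
  4 to go: {1,2,7,8} 6  {2,6,7,8} 4  {5,6,7,8} 1
  5 to go: {1,2,6,7,8} 10  {2,5,6,7,8} 5  {4,5,6,7,8} 1
  6 to go: {1,2,5,6,7,8} 15  {2,4,5,6,7,8} 6  {3,4,5,6,7,8} 1
  7 to go: {0,3,4,5,6,7,8} 1  {1,2,4,5,6,7,8} 21  {2,3,4,5,6,7,8} 7
  if 0:i drops first: 28 orders
  if 1:j drops first: 8 orders
heap linearizations: 36

36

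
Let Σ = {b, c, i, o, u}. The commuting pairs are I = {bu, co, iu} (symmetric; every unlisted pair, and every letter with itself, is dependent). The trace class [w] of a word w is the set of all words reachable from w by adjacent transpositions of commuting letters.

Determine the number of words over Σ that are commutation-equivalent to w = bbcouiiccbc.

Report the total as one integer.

6

#0=b has no predecessor
#1=b depends on [0:b]
#2=c depends on [1:b]
#3=o depends on [1:b]
#4=u depends on [2:c, 3:o]
#5=i depends on [2:c, 3:o]
#6=i depends on [5:i]
#7=c depends on [4:u, 6:i]
#8=c depends on [7:c]
#9=b depends on [8:c]
#10=c depends on [9:b]
sources: [0:b]
N(rest) = Σ N(rest − s) over sources s of rest; N(one piece) = 1:
  size 1 → [10]=1
  size 2 → [9,10]=1
  size 3 → [8,9,10]=1
  size 4 → [7,8,9,10]=1
  size 5 → [4,7,8,9,10]=1  [6,7,8,9,10]=1
  size 6 → [4,6,7,8,9,10]=2  [5,6,7,8,9,10]=1
  size 7 → [4,5,6,7,8,9,10]=3
  size 8 → [2,4,5,6,7,8,9,10]=3  [3,4,5,6,7,8,9,10]=3
  size 9 → [2,3,4,5,6,7,8,9,10]=6
  first=0(b) contributes 6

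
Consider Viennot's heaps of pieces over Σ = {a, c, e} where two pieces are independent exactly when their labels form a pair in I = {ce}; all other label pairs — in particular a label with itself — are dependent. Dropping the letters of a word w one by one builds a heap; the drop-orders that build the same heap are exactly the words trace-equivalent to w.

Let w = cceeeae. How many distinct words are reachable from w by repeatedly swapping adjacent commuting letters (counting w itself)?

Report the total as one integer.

10

piece 0:c — minimal
piece 1:c rests on {0:c}
piece 2:e — minimal
piece 3:e rests on {2:e}
piece 4:e rests on {3:e}
piece 5:a rests on {1:c, 4:e}
piece 6:e rests on {5:a}
minimal pieces: {0:c, 2:e}
ways to finish when only these pieces remain (= sum over removing one remaining piece with nothing left below it):
  1 left: {6}→1
  2 left: {5,6}→1
  3 left: {1,5,6}→1  {4,5,6}→1
  4 left: {0,1,5,6}→1  {1,4,5,6}→2  {3,4,5,6}→1
  5 left: {0,1,4,5,6}→3  {1,3,4,5,6}→3  {2,3,4,5,6}→1
  placing 0:c first → 4 extensions
  placing 2:e first → 6 extensions
total linear extensions = 10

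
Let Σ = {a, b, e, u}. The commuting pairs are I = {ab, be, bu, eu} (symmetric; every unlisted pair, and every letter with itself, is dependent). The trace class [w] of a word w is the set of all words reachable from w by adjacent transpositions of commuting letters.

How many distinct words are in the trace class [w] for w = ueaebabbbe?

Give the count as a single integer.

420

piece 0:u — minimal
piece 1:e — minimal
piece 2:a rests on {0:u, 1:e}
piece 3:e rests on {2:a}
piece 4:b — minimal
piece 5:a rests on {3:e}
piece 6:b rests on {4:b}
piece 7:b rests on {6:b}
piece 8:b rests on {7:b}
piece 9:e rests on {5:a}
minimal pieces: {0:u, 1:e, 4:b}
ways to finish when only these pieces remain (= sum over removing one remaining piece with nothing left below it):
  1 left: {8}→1  {9}→1
  2 left: {5,9}→1  {7,8}→1  {8,9}→2
  3 left: {3,5,9}→1  {5,8,9}→3  {6,7,8}→1  {7,8,9}→3
  4 left: {2,3,5,9}→1  {3,5,8,9}→4  {4,6,7,8}→1  {5,7,8,9}→6  {6,7,8,9}→4
  5 left: {0,2,3,5,9}→1  {1,2,3,5,9}→1  {2,3,5,8,9}→5  {3,5,7,8,9}→10  {4,6,7,8,9}→5  {5,6,7,8,9}→10
  6 left: {0,1,2,3,5,9}→2  {0,2,3,5,8,9}→6  {1,2,3,5,8,9}→6  {2,3,5,7,8,9}→15  {3,5,6,7,8,9}→20  {4,5,6,7,8,9}→15
  7 left: {0,1,2,3,5,8,9}→14  {0,2,3,5,7,8,9}→21  {1,2,3,5,7,8,9}→21  {2,3,5,6,7,8,9}→35  {3,4,5,6,7,8,9}→35
  8 left: {0,1,2,3,5,7,8,9}→56  {0,2,3,5,6,7,8,9}→56  {1,2,3,5,6,7,8,9}→56  {2,3,4,5,6,7,8,9}→70
  placing 0:u first → 126 extensions
  placing 1:e first → 126 extensions
  placing 4:b first → 168 extensions
total linear extensions = 420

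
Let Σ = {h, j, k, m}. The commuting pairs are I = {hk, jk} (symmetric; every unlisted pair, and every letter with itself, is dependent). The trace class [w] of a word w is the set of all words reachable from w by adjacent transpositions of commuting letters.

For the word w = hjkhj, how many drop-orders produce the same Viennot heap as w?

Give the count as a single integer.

0(h) covers ∅
1(j) covers 0:h
2(k) covers ∅
3(h) covers 1:j
4(j) covers 3:h
floor of heap: 0:h, 2:k
completions by unplaced set U, small U first (add the entries for U minus each lowest piece of U):
  |U|=1: {2}:1  {4}:1
  |U|=2: {2,4}:2  {3,4}:1
  |U|=3: {1,3,4}:1  {2,3,4}:3
  start at 0(h): 4
  start at 2(k): 1
sum over floor = 5

5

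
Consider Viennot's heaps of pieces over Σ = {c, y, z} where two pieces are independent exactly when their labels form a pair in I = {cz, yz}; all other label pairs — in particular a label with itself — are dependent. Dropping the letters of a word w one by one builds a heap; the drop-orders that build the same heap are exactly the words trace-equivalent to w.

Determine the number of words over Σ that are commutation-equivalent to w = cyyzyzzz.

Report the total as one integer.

70

piece 0:c — minimal
piece 1:y rests on {0:c}
piece 2:y rests on {1:y}
piece 3:z — minimal
piece 4:y rests on {2:y}
piece 5:z rests on {3:z}
piece 6:z rests on {5:z}
piece 7:z rests on {6:z}
minimal pieces: {0:c, 3:z}
ways to finish when only these pieces remain (= sum over removing one remaining piece with nothing left below it):
  1 left: {4}→1  {7}→1
  2 left: {2,4}→1  {4,7}→2  {6,7}→1
  3 left: {1,2,4}→1  {2,4,7}→3  {4,6,7}→3  {5,6,7}→1
  4 left: {0,1,2,4}→1  {1,2,4,7}→4  {2,4,6,7}→6  {3,5,6,7}→1  {4,5,6,7}→4
  5 left: {0,1,2,4,7}→5  {1,2,4,6,7}→10  {2,4,5,6,7}→10  {3,4,5,6,7}→5
  6 left: {0,1,2,4,6,7}→15  {1,2,4,5,6,7}→20  {2,3,4,5,6,7}→15
  placing 0:c first → 35 extensions
  placing 3:z first → 35 extensions
total linear extensions = 70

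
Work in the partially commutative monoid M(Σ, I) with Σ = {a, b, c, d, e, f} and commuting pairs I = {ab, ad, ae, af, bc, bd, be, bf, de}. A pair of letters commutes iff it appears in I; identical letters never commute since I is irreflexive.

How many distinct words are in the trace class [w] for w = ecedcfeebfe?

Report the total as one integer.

22

0(e) covers ∅
1(c) covers 0:e
2(e) covers 1:c
3(d) covers 1:c
4(c) covers 2:e, 3:d
5(f) covers 4:c
6(e) covers 5:f
7(e) covers 6:e
8(b) covers ∅
9(f) covers 7:e
10(e) covers 9:f
floor of heap: 0:e, 8:b
completions by unplaced set U, small U first (add the entries for U minus each lowest piece of U):
  |U|=1: {8}:1  {10}:1
  |U|=2: {8,10}:2  {9,10}:1
  |U|=3: {7,9,10}:1  {8,9,10}:3
  |U|=4: {6,7,9,10}:1  {7,8,9,10}:4
  |U|=5: {5,6,7,9,10}:1  {6,7,8,9,10}:5
  |U|=6: {4,5,6,7,9,10}:1  {5,6,7,8,9,10}:6
  |U|=7: {2,4,5,6,7,9,10}:1  {3,4,5,6,7,9,10}:1  {4,5,6,7,8,9,10}:7
  |U|=8: {2,3,4,5,6,7,9,10}:2  {2,4,5,6,7,8,9,10}:8  {3,4,5,6,7,8,9,10}:8
  |U|=9: {1,2,3,4,5,6,7,9,10}:2  {2,3,4,5,6,7,8,9,10}:18
  start at 0(e): 20
  start at 8(b): 2
sum over floor = 22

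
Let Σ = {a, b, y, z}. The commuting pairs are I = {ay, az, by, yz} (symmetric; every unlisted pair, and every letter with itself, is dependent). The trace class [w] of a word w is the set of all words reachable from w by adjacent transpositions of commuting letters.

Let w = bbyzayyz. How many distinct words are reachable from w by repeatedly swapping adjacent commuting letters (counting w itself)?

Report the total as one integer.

0(b) covers ∅
1(b) covers 0:b
2(y) covers ∅
3(z) covers 1:b
4(a) covers 1:b
5(y) covers 2:y
6(y) covers 5:y
7(z) covers 3:z
floor of heap: 0:b, 2:y
completions by unplaced set U, small U first (add the entries for U minus each lowest piece of U):
  |U|=1: {4}:1  {6}:1  {7}:1
  |U|=2: {3,7}:1  {4,6}:2  {4,7}:2  {5,6}:1  {6,7}:2
  |U|=3: {2,5,6}:1  {3,4,7}:3  {3,6,7}:3  {4,5,6}:3  {4,6,7}:6  {5,6,7}:3
  |U|=4: {1,3,4,7}:3  {2,4,5,6}:4  {2,5,6,7}:4  {3,4,6,7}:12  {3,5,6,7}:6  {4,5,6,7}:12
  |U|=5: {0,1,3,4,7}:3  {1,3,4,6,7}:15  {2,3,5,6,7}:10  {2,4,5,6,7}:20  {3,4,5,6,7}:30
  |U|=6: {0,1,3,4,6,7}:18  {1,3,4,5,6,7}:45  {2,3,4,5,6,7}:60
  start at 0(b): 105
  start at 2(y): 63
sum over floor = 168

168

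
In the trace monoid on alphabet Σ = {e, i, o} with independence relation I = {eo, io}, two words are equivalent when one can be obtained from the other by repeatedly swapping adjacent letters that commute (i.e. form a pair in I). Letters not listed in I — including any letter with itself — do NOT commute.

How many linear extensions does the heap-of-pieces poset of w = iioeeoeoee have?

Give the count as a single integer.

120

drop 0:i onto floor
drop 1:i onto {0:i}
drop 2:o onto floor
drop 3:e onto {1:i}
drop 4:e onto {3:e}
drop 5:o onto {2:o}
drop 6:e onto {4:e}
drop 7:o onto {5:o}
drop 8:e onto {6:e}
drop 9:e onto {8:e}
ground layer = {0:i, 2:o}
drop-orders for the pieces not yet dropped (sum over which currently-grounded one goes next):
  1 to go: {7} 1  {9} 1
  2 to go: {5,7} 1  {7,9} 2  {8,9} 1
  3 to go: {2,5,7} 1  {5,7,9} 3  {6,8,9} 1  {7,8,9} 3
  4 to go: {2,5,7,9} 4  {4,6,8,9} 1  {5,7,8,9} 6  {6,7,8,9} 4
  5 to go: {2,5,7,8,9} 10  {3,4,6,8,9} 1  {4,6,7,8,9} 5  {5,6,7,8,9} 10
  6 to go: {1,3,4,6,8,9} 1  {2,5,6,7,8,9} 20  {3,4,6,7,8,9} 6  {4,5,6,7,8,9} 15
  7 to go: {0,1,3,4,6,8,9} 1  {1,3,4,6,7,8,9} 7  {2,4,5,6,7,8,9} 35  {3,4,5,6,7,8,9} 21
  8 to go: {0,1,3,4,6,7,8,9} 8  {1,3,4,5,6,7,8,9} 28  {2,3,4,5,6,7,8,9} 56
  if 0:i drops first: 84 orders
  if 2:o drops first: 36 orders
heap linearizations: 120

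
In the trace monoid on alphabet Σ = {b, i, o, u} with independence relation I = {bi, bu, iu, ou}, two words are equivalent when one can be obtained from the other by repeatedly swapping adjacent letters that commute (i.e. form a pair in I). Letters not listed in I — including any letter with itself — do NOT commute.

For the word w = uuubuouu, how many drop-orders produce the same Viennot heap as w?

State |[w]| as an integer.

28

#0=u has no predecessor
#1=u depends on [0:u]
#2=u depends on [1:u]
#3=b has no predecessor
#4=u depends on [2:u]
#5=o depends on [3:b]
#6=u depends on [4:u]
#7=u depends on [6:u]
sources: [0:u, 3:b]
N(rest) = Σ N(rest − s) over sources s of rest; N(one piece) = 1:
  size 1 → [5]=1  [7]=1
  size 2 → [3,5]=1  [5,7]=2  [6,7]=1
  size 3 → [3,5,7]=3  [4,6,7]=1  [5,6,7]=3
  size 4 → [2,4,6,7]=1  [3,5,6,7]=6  [4,5,6,7]=4
  size 5 → [1,2,4,6,7]=1  [2,4,5,6,7]=5  [3,4,5,6,7]=10
  size 6 → [0,1,2,4,6,7]=1  [1,2,4,5,6,7]=6  [2,3,4,5,6,7]=15
  first=0(u) contributes 21
  first=3(b) contributes 7
|[w]| = 28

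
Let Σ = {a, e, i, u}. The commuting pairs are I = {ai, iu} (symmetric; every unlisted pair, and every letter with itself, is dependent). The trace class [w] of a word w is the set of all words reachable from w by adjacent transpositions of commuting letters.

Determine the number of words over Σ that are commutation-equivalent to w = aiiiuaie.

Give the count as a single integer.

35

#0=a has no predecessor
#1=i has no predecessor
#2=i depends on [1:i]
#3=i depends on [2:i]
#4=u depends on [0:a]
#5=a depends on [4:u]
#6=i depends on [3:i]
#7=e depends on [5:a, 6:i]
sources: [0:a, 1:i]
N(rest) = Σ N(rest − s) over sources s of rest; N(one piece) = 1:
  size 1 → [7]=1
  size 2 → [5,7]=1  [6,7]=1
  size 3 → [3,6,7]=1  [4,5,7]=1  [5,6,7]=2
  size 4 → [0,4,5,7]=1  [2,3,6,7]=1  [3,5,6,7]=3  [4,5,6,7]=3
  size 5 → [0,4,5,6,7]=4  [1,2,3,6,7]=1  [2,3,5,6,7]=4  [3,4,5,6,7]=6
  size 6 → [0,3,4,5,6,7]=10  [1,2,3,5,6,7]=5  [2,3,4,5,6,7]=10
  first=0(a) contributes 15
  first=1(i) contributes 20
|[w]| = 35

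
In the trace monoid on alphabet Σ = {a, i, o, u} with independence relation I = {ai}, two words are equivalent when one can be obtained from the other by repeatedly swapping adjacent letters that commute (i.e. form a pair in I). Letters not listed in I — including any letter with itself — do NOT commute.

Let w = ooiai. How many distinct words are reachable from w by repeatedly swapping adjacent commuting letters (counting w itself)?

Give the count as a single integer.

drop 0:o onto floor
drop 1:o onto {0:o}
drop 2:i onto {1:o}
drop 3:a onto {1:o}
drop 4:i onto {2:i}
ground layer = {0:o}
drop-orders for the pieces not yet dropped (sum over which currently-grounded one goes next):
  1 to go: {3} 1  {4} 1
  2 to go: {2,4} 1  {3,4} 2
  3 to go: {2,3,4} 3
  if 0:o drops first: 3 orders

3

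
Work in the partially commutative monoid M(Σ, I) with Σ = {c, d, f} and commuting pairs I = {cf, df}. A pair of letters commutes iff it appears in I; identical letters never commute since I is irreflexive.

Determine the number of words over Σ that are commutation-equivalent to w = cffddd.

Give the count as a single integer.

15

piece 0:c — minimal
piece 1:f — minimal
piece 2:f rests on {1:f}
piece 3:d rests on {0:c}
piece 4:d rests on {3:d}
piece 5:d rests on {4:d}
minimal pieces: {0:c, 1:f}
ways to finish when only these pieces remain (= sum over removing one remaining piece with nothing left below it):
  1 left: {2}→1  {5}→1
  2 left: {1,2}→1  {2,5}→2  {4,5}→1
  3 left: {1,2,5}→3  {2,4,5}→3  {3,4,5}→1
  4 left: {0,3,4,5}→1  {1,2,4,5}→6  {2,3,4,5}→4
  placing 0:c first → 10 extensions
  placing 1:f first → 5 extensions
total linear extensions = 15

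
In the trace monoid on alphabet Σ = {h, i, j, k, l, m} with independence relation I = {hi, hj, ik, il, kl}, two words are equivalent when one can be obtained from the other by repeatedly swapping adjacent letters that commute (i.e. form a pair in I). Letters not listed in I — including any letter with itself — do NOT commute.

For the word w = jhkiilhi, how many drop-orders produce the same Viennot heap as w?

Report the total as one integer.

#0=j has no predecessor
#1=h has no predecessor
#2=k depends on [0:j, 1:h]
#3=i depends on [0:j]
#4=i depends on [3:i]
#5=l depends on [0:j, 1:h]
#6=h depends on [2:k, 5:l]
#7=i depends on [4:i]
sources: [0:j, 1:h]
N(rest) = Σ N(rest − s) over sources s of rest; N(one piece) = 1:
  size 1 → [6]=1  [7]=1
  size 2 → [2,6]=1  [4,7]=1  [5,6]=1  [6,7]=2
  size 3 → [2,5,6]=2  [2,6,7]=3  [3,4,7]=1  [4,6,7]=3  [5,6,7]=3
  size 4 → [1,2,5,6]=2  [2,4,6,7]=6  [2,5,6,7]=8  [3,4,6,7]=4  [4,5,6,7]=6
  size 5 → [1,2,5,6,7]=10  [2,3,4,6,7]=10  [2,4,5,6,7]=20  [3,4,5,6,7]=10
  size 6 → [1,2,4,5,6,7]=30  [2,3,4,5,6,7]=40
  first=0(j) contributes 70
  first=1(h) contributes 40
|[w]| = 110

110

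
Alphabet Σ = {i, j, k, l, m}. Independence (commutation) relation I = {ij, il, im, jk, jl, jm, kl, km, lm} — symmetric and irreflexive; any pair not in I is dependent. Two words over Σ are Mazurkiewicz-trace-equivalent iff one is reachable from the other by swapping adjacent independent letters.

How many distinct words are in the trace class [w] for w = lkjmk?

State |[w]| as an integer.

60

drop 0:l onto floor
drop 1:k onto floor
drop 2:j onto floor
drop 3:m onto floor
drop 4:k onto {1:k}
ground layer = {0:l, 1:k, 2:j, 3:m}
drop-orders for the pieces not yet dropped (sum over which currently-grounded one goes next):
  1 to go: {0} 1  {2} 1  {3} 1  {4} 1
  2 to go: {0,2} 2  {0,3} 2  {0,4} 2  {1,4} 1  {2,3} 2  {2,4} 2  {3,4} 2
  3 to go: {0,1,4} 3  {0,2,3} 6  {0,2,4} 6  {0,3,4} 6  {1,2,4} 3  {1,3,4} 3  {2,3,4} 6
  if 0:l drops first: 12 orders
  if 1:k drops first: 24 orders
  if 2:j drops first: 12 orders
  if 3:m drops first: 12 orders
heap linearizations: 60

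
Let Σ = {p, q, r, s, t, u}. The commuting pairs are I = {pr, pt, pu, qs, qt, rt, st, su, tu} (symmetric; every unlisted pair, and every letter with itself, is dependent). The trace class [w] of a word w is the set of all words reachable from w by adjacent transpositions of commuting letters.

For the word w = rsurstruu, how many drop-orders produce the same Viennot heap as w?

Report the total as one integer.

18

piece 0:r — minimal
piece 1:s rests on {0:r}
piece 2:u rests on {0:r}
piece 3:r rests on {1:s, 2:u}
piece 4:s rests on {3:r}
piece 5:t — minimal
piece 6:r rests on {4:s}
piece 7:u rests on {6:r}
piece 8:u rests on {7:u}
minimal pieces: {0:r, 5:t}
ways to finish when only these pieces remain (= sum over removing one remaining piece with nothing left below it):
  1 left: {5}→1  {8}→1
  2 left: {5,8}→2  {7,8}→1
  3 left: {5,7,8}→3  {6,7,8}→1
  4 left: {4,6,7,8}→1  {5,6,7,8}→4
  5 left: {3,4,6,7,8}→1  {4,5,6,7,8}→5
  6 left: {1,3,4,6,7,8}→1  {2,3,4,6,7,8}→1  {3,4,5,6,7,8}→6
  7 left: {1,2,3,4,6,7,8}→2  {1,3,4,5,6,7,8}→7  {2,3,4,5,6,7,8}→7
  placing 0:r first → 16 extensions
  placing 5:t first → 2 extensions
total linear extensions = 18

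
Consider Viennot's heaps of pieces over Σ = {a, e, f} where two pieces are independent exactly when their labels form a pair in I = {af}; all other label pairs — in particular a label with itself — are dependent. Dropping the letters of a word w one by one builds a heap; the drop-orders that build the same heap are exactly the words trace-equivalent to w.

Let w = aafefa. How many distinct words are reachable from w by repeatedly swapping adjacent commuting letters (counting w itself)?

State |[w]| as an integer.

#0=a has no predecessor
#1=a depends on [0:a]
#2=f has no predecessor
#3=e depends on [1:a, 2:f]
#4=f depends on [3:e]
#5=a depends on [3:e]
sources: [0:a, 2:f]
N(rest) = Σ N(rest − s) over sources s of rest; N(one piece) = 1:
  size 1 → [4]=1  [5]=1
  size 2 → [4,5]=2
  size 3 → [3,4,5]=2
  size 4 → [1,3,4,5]=2  [2,3,4,5]=2
  first=0(a) contributes 4
  first=2(f) contributes 2
|[w]| = 6

6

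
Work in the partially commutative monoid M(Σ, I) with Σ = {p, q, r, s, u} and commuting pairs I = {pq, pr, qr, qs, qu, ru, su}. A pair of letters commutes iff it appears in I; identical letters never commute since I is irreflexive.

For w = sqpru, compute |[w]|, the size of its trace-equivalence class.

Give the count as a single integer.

15

0(s) covers ∅
1(q) covers ∅
2(p) covers 0:s
3(r) covers 0:s
4(u) covers 2:p
floor of heap: 0:s, 1:q
completions by unplaced set U, small U first (add the entries for U minus each lowest piece of U):
  |U|=1: {1}:1  {3}:1  {4}:1
  |U|=2: {1,3}:2  {1,4}:2  {2,4}:1  {3,4}:2
  |U|=3: {1,2,4}:3  {1,3,4}:6  {2,3,4}:3
  start at 0(s): 12
  start at 1(q): 3
sum over floor = 15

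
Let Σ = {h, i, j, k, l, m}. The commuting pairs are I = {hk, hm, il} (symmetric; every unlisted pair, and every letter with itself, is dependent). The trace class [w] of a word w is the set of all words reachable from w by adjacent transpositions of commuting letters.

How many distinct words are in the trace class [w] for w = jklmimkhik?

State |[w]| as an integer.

3

piece 0:j — minimal
piece 1:k rests on {0:j}
piece 2:l rests on {1:k}
piece 3:m rests on {2:l}
piece 4:i rests on {3:m}
piece 5:m rests on {4:i}
piece 6:k rests on {5:m}
piece 7:h rests on {4:i}
piece 8:i rests on {6:k, 7:h}
piece 9:k rests on {8:i}
minimal pieces: {0:j}
ways to finish when only these pieces remain (= sum over removing one remaining piece with nothing left below it):
  1 left: {9}→1
  2 left: {8,9}→1
  3 left: {6,8,9}→1  {7,8,9}→1
  4 left: {5,6,8,9}→1  {6,7,8,9}→2
  5 left: {5,6,7,8,9}→3
  6 left: {4,5,6,7,8,9}→3
  7 left: {3,4,5,6,7,8,9}→3
  8 left: {2,3,4,5,6,7,8,9}→3
  placing 0:j first → 3 extensions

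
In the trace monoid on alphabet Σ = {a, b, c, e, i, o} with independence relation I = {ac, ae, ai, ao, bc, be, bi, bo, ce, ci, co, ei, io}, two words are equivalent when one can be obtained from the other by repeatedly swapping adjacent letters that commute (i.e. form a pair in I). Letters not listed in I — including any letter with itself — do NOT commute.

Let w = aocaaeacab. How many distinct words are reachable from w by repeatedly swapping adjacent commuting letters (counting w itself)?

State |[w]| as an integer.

1260

#0=a has no predecessor
#1=o has no predecessor
#2=c has no predecessor
#3=a depends on [0:a]
#4=a depends on [3:a]
#5=e depends on [1:o]
#6=a depends on [4:a]
#7=c depends on [2:c]
#8=a depends on [6:a]
#9=b depends on [8:a]
sources: [0:a, 1:o, 2:c]
N(rest) = Σ N(rest − s) over sources s of rest; N(one piece) = 1:
  size 1 → [5]=1  [7]=1  [9]=1
  size 2 → [1,5]=1  [2,7]=1  [5,7]=2  [5,9]=2  [7,9]=2  [8,9]=1
  size 3 → [1,5,7]=3  [1,5,9]=3  [2,5,7]=3  [2,7,9]=3  [5,7,9]=6  [5,8,9]=3  [6,8,9]=1  [7,8,9]=3
  size 4 → [1,2,5,7]=6  [1,5,7,9]=12  [1,5,8,9]=6  [2,5,7,9]=12  [2,7,8,9]=6  [4,6,8,9]=1  [5,6,8,9]=4  [5,7,8,9]=12  [6,7,8,9]=4
  size 5 → [1,2,5,7,9]=30  [1,5,6,8,9]=10  [1,5,7,8,9]=30  [2,5,7,8,9]=30  [2,6,7,8,9]=10  [3,4,6,8,9]=1  [4,5,6,8,9]=5  [4,6,7,8,9]=5  [5,6,7,8,9]=20
  size 6 → [0,3,4,6,8,9]=1  [1,2,5,7,8,9]=90  [1,4,5,6,8,9]=15  [1,5,6,7,8,9]=60  [2,4,6,7,8,9]=15  [2,5,6,7,8,9]=60  [3,4,5,6,8,9]=6  [3,4,6,7,8,9]=6  [4,5,6,7,8,9]=30
  size 7 → [0,3,4,5,6,8,9]=7  [0,3,4,6,7,8,9]=7  [1,2,5,6,7,8,9]=210  [1,3,4,5,6,8,9]=21  [1,4,5,6,7,8,9]=105  [2,3,4,6,7,8,9]=21  [2,4,5,6,7,8,9]=105  [3,4,5,6,7,8,9]=42
  size 8 → [0,1,3,4,5,6,8,9]=28  [0,2,3,4,6,7,8,9]=28  [0,3,4,5,6,7,8,9]=56  [1,2,4,5,6,7,8,9]=420  [1,3,4,5,6,7,8,9]=168  [2,3,4,5,6,7,8,9]=168
  first=0(a) contributes 756
  first=1(o) contributes 252
  first=2(c) contributes 252
|[w]| = 1260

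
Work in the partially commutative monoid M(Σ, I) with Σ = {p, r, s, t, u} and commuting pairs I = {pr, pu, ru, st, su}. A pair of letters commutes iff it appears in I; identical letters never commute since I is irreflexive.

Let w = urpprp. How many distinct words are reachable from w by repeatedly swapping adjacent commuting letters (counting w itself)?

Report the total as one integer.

piece 0:u — minimal
piece 1:r — minimal
piece 2:p — minimal
piece 3:p rests on {2:p}
piece 4:r rests on {1:r}
piece 5:p rests on {3:p}
minimal pieces: {0:u, 1:r, 2:p}
ways to finish when only these pieces remain (= sum over removing one remaining piece with nothing left below it):
  1 left: {0}→1  {4}→1  {5}→1
  2 left: {0,4}→2  {0,5}→2  {1,4}→1  {3,5}→1  {4,5}→2
  3 left: {0,1,4}→3  {0,3,5}→3  {0,4,5}→6  {1,4,5}→3  {2,3,5}→1  {3,4,5}→3
  4 left: {0,1,4,5}→12  {0,2,3,5}→4  {0,3,4,5}→12  {1,3,4,5}→6  {2,3,4,5}→4
  placing 0:u first → 10 extensions
  placing 1:r first → 20 extensions
  placing 2:p first → 30 extensions
total linear extensions = 60

60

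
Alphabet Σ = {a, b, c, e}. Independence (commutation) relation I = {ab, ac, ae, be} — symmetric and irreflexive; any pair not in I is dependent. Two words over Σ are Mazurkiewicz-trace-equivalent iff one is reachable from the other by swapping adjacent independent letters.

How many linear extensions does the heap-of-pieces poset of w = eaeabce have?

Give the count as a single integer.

63

drop 0:e onto floor
drop 1:a onto floor
drop 2:e onto {0:e}
drop 3:a onto {1:a}
drop 4:b onto floor
drop 5:c onto {2:e, 4:b}
drop 6:e onto {5:c}
ground layer = {0:e, 1:a, 4:b}
drop-orders for the pieces not yet dropped (sum over which currently-grounded one goes next):
  1 to go: {3} 1  {6} 1
  2 to go: {1,3} 1  {3,6} 2  {5,6} 1
  3 to go: {1,3,6} 3  {2,5,6} 1  {3,5,6} 3  {4,5,6} 1
  4 to go: {0,2,5,6} 1  {1,3,5,6} 6  {2,3,5,6} 4  {2,4,5,6} 2  {3,4,5,6} 4
  5 to go: {0,2,3,5,6} 5  {0,2,4,5,6} 3  {1,2,3,5,6} 10  {1,3,4,5,6} 10  {2,3,4,5,6} 10
  if 0:e drops first: 30 orders
  if 1:a drops first: 18 orders
  if 4:b drops first: 15 orders
heap linearizations: 63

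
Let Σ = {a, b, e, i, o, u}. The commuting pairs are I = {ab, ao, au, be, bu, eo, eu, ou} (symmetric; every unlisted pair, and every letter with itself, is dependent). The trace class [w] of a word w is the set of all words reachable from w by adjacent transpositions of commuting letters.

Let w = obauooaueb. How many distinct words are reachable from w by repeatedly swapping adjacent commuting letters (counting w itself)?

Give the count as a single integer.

0(o) covers ∅
1(b) covers 0:o
2(a) covers ∅
3(u) covers ∅
4(o) covers 1:b
5(o) covers 4:o
6(a) covers 2:a
7(u) covers 3:u
8(e) covers 6:a
9(b) covers 5:o
floor of heap: 0:o, 2:a, 3:u
completions by unplaced set U, small U first (add the entries for U minus each lowest piece of U):
  |U|=1: {7}:1  {8}:1  {9}:1
  |U|=2: {3,7}:1  {5,9}:1  {6,8}:1  {7,8}:2  {7,9}:2  {8,9}:2
  |U|=3: {2,6,8}:1  {3,7,8}:3  {3,7,9}:3  {4,5,9}:1  {5,7,9}:3  {5,8,9}:3  {6,7,8}:3  {6,8,9}:3  {7,8,9}:6
  |U|=4: {1,4,5,9}:1  {2,6,7,8}:4  {2,6,8,9}:4  {3,5,7,9}:6  {3,6,7,8}:6  {3,7,8,9}:12  {4,5,7,9}:4  {4,5,8,9}:4  {5,6,8,9}:6  {5,7,8,9}:12  {6,7,8,9}:12
  |U|=5: {0,1,4,5,9}:1  {1,4,5,7,9}:5  {1,4,5,8,9}:5  {2,3,6,7,8}:10  {2,5,6,8,9}:10  {2,6,7,8,9}:20  {3,4,5,7,9}:10  {3,5,7,8,9}:30  {3,6,7,8,9}:30  {4,5,6,8,9}:10  {4,5,7,8,9}:20  {5,6,7,8,9}:30
  |U|=6: {0,1,4,5,7,9}:6  {0,1,4,5,8,9}:6  {1,3,4,5,7,9}:15  {1,4,5,6,8,9}:15  {1,4,5,7,8,9}:30  {2,3,6,7,8,9}:60  {2,4,5,6,8,9}:20  {2,5,6,7,8,9}:60  {3,4,5,7,8,9}:60  {3,5,6,7,8,9}:90  {4,5,6,7,8,9}:60
  |U|=7: {0,1,3,4,5,7,9}:21  {0,1,4,5,6,8,9}:21  {0,1,4,5,7,8,9}:42  {1,2,4,5,6,8,9}:35  {1,3,4,5,7,8,9}:105  {1,4,5,6,7,8,9}:105  {2,3,5,6,7,8,9}:210  {2,4,5,6,7,8,9}:140  {3,4,5,6,7,8,9}:210
  |U|=8: {0,1,2,4,5,6,8,9}:56  {0,1,3,4,5,7,8,9}:168  {0,1,4,5,6,7,8,9}:168  {1,2,4,5,6,7,8,9}:280  {1,3,4,5,6,7,8,9}:420  {2,3,4,5,6,7,8,9}:560
  start at 0(o): 1260
  start at 2(a): 756
  start at 3(u): 504
sum over floor = 2520

2520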